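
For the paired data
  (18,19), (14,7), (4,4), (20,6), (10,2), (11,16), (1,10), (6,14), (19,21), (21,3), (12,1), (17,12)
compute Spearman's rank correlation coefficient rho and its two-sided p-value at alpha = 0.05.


Step 1: Rank x and y separately (midranks; no ties here).
rank(x): 18->9, 14->7, 4->2, 20->11, 10->4, 11->5, 1->1, 6->3, 19->10, 21->12, 12->6, 17->8
rank(y): 19->11, 7->6, 4->4, 6->5, 2->2, 16->10, 10->7, 14->9, 21->12, 3->3, 1->1, 12->8
Step 2: d_i = R_x(i) - R_y(i); compute d_i^2.
  (9-11)^2=4, (7-6)^2=1, (2-4)^2=4, (11-5)^2=36, (4-2)^2=4, (5-10)^2=25, (1-7)^2=36, (3-9)^2=36, (10-12)^2=4, (12-3)^2=81, (6-1)^2=25, (8-8)^2=0
sum(d^2) = 256.
Step 3: rho = 1 - 6*256 / (12*(12^2 - 1)) = 1 - 1536/1716 = 0.104895.
Step 4: Under H0, t = rho * sqrt((n-2)/(1-rho^2)) = 0.3335 ~ t(10).
Step 5: Two-sided p-value from the t-distribution with 10 df = 0.745609.
Step 6: alpha = 0.05. fail to reject H0.

rho = 0.1049, p = 0.745609, fail to reject H0 at alpha = 0.05.


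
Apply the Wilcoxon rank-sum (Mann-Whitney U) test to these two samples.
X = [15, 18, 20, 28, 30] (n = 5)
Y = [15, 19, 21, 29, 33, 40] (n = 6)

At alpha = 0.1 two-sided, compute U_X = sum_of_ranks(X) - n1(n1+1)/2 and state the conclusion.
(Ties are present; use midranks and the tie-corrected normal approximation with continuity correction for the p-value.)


Step 1: Combine and sort all 11 observations; assign midranks.
sorted (value, group): (15,X), (15,Y), (18,X), (19,Y), (20,X), (21,Y), (28,X), (29,Y), (30,X), (33,Y), (40,Y)
ranks: 15->1.5, 15->1.5, 18->3, 19->4, 20->5, 21->6, 28->7, 29->8, 30->9, 33->10, 40->11
Step 2: Rank sum for X: R1 = 1.5 + 3 + 5 + 7 + 9 = 25.5.
Step 3: U_X = R1 - n1(n1+1)/2 = 25.5 - 5*6/2 = 25.5 - 15 = 10.5.
       U_Y = n1*n2 - U_X = 30 - 10.5 = 19.5.
Step 4: Ties are present, so use the tie-corrected normal approximation (with continuity correction) for the p-value.
Step 5: p-value = 0.464192; compare to alpha = 0.1. fail to reject H0.

U_X = 10.5, p = 0.464192, fail to reject H0 at alpha = 0.1.


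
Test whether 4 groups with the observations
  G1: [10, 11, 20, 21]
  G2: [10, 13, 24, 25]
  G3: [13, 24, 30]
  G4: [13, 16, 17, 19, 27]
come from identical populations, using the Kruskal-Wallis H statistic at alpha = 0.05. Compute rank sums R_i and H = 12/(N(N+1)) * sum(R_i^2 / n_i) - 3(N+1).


Step 1: Combine all N = 16 observations and assign midranks.
sorted (value, group, rank): (10,G1,1.5), (10,G2,1.5), (11,G1,3), (13,G2,5), (13,G3,5), (13,G4,5), (16,G4,7), (17,G4,8), (19,G4,9), (20,G1,10), (21,G1,11), (24,G2,12.5), (24,G3,12.5), (25,G2,14), (27,G4,15), (30,G3,16)
Step 2: Sum ranks within each group.
R_1 = 25.5 (n_1 = 4)
R_2 = 33 (n_2 = 4)
R_3 = 33.5 (n_3 = 3)
R_4 = 44 (n_4 = 5)
Step 3: H = 12/(N(N+1)) * sum(R_i^2/n_i) - 3(N+1)
     = 12/(16*17) * (25.5^2/4 + 33^2/4 + 33.5^2/3 + 44^2/5) - 3*17
     = 0.044118 * 1196.1 - 51
     = 1.768934.
Step 4: Ties present; correction factor C = 1 - 36/(16^3 - 16) = 0.991176. Corrected H = 1.768934 / 0.991176 = 1.784681.
Step 5: Under H0, H ~ chi^2(3); p-value = 0.618274.
Step 6: alpha = 0.05. fail to reject H0.

H = 1.7847, df = 3, p = 0.618274, fail to reject H0.


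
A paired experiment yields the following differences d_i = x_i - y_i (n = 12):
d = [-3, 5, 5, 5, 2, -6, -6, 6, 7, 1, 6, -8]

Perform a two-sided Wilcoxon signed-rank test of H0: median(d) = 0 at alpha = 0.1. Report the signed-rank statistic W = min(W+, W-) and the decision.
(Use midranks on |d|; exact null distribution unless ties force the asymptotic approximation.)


Step 1: Drop any zero differences (none here) and take |d_i|.
|d| = [3, 5, 5, 5, 2, 6, 6, 6, 7, 1, 6, 8]
Step 2: Midrank |d_i| (ties get averaged ranks).
ranks: |3|->3, |5|->5, |5|->5, |5|->5, |2|->2, |6|->8.5, |6|->8.5, |6|->8.5, |7|->11, |1|->1, |6|->8.5, |8|->12
Step 3: Attach original signs; sum ranks with positive sign and with negative sign.
W+ = 5 + 5 + 5 + 2 + 8.5 + 11 + 1 + 8.5 = 46
W- = 3 + 8.5 + 8.5 + 12 = 32
(Check: W+ + W- = 78 should equal n(n+1)/2 = 78.)
Step 4: Test statistic W = min(W+, W-) = 32.
Step 5: Ties in |d|, so use the tie-corrected normal approximation.
        E[W] = n(n+1)/4 = 12*13/4 = 39.
        Tie groups: |d|=5 (t=3), |d|=6 (t=4); sum(t^3 - t) = 84.
        Var[W] = n(n+1)(2n+1)/24 - sum(t^3-t)/48 = 3900/24 - 84/48 = 160.75.
        z = (W - E[W]) / sqrt(Var[W]) = (32 - 39) / 12.6787 = -0.5521.
        Two-sided p = 2*Phi(z) = 0.580876.
Step 6: alpha = 0.1. fail to reject H0.

W+ = 46, W- = 32, W = min = 32, p = 0.580876, fail to reject H0.


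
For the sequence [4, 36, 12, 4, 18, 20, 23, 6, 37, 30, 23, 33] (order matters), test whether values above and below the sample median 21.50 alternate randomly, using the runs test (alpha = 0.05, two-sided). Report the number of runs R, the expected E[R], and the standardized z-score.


Step 1: Compute median = 21.50; label A = above, B = below.
Labels in order: BABBBBABAAAA  (n_A = 6, n_B = 6)
Step 2: Count runs R = 6.
Step 3: Under H0 (random ordering), E[R] = 2*n_A*n_B/(n_A+n_B) + 1 = 2*6*6/12 + 1 = 7.0000.
        Var[R] = 2*n_A*n_B*(2*n_A*n_B - n_A - n_B) / ((n_A+n_B)^2 * (n_A+n_B-1)) = 4320/1584 = 2.7273.
        SD[R] = 1.6514.
Step 4: Continuity-corrected z = (R + 0.5 - E[R]) / SD[R] = (6 + 0.5 - 7.0000) / 1.6514 = -0.3028.
Step 5: Two-sided p-value via normal approximation = 2*(1 - Phi(|z|)) = 0.762069.
Step 6: alpha = 0.05. fail to reject H0.

R = 6, z = -0.3028, p = 0.762069, fail to reject H0.


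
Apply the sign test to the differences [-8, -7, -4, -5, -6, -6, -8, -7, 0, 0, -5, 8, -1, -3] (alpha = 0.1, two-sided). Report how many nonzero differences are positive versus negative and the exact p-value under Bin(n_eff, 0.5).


Step 1: Discard zero differences. Original n = 14; n_eff = number of nonzero differences = 12.
Nonzero differences (with sign): -8, -7, -4, -5, -6, -6, -8, -7, -5, +8, -1, -3
Step 2: Count signs: positive = 1, negative = 11.
Step 3: Under H0: P(positive) = 0.5, so the number of positives S ~ Bin(12, 0.5).
Step 4: Two-sided exact p-value = sum of Bin(12,0.5) probabilities at or below the observed probability = 0.006348.
Step 5: alpha = 0.1. reject H0.

n_eff = 12, pos = 1, neg = 11, p = 0.006348, reject H0.


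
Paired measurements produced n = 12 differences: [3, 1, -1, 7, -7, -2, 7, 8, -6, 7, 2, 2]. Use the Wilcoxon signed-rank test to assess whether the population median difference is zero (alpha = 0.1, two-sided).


Step 1: Drop any zero differences (none here) and take |d_i|.
|d| = [3, 1, 1, 7, 7, 2, 7, 8, 6, 7, 2, 2]
Step 2: Midrank |d_i| (ties get averaged ranks).
ranks: |3|->6, |1|->1.5, |1|->1.5, |7|->9.5, |7|->9.5, |2|->4, |7|->9.5, |8|->12, |6|->7, |7|->9.5, |2|->4, |2|->4
Step 3: Attach original signs; sum ranks with positive sign and with negative sign.
W+ = 6 + 1.5 + 9.5 + 9.5 + 12 + 9.5 + 4 + 4 = 56
W- = 1.5 + 9.5 + 4 + 7 = 22
(Check: W+ + W- = 78 should equal n(n+1)/2 = 78.)
Step 4: Test statistic W = min(W+, W-) = 22.
Step 5: Ties in |d|, so use the tie-corrected normal approximation.
        E[W] = n(n+1)/4 = 12*13/4 = 39.
        Tie groups: |d|=1 (t=2), |d|=2 (t=3), |d|=7 (t=4); sum(t^3 - t) = 90.
        Var[W] = n(n+1)(2n+1)/24 - sum(t^3-t)/48 = 3900/24 - 90/48 = 160.625.
        z = (W - E[W]) / sqrt(Var[W]) = (22 - 39) / 12.6738 = -1.3414.
        Two-sided p = 2*Phi(z) = 0.179807.
Step 6: alpha = 0.1. fail to reject H0.

W+ = 56, W- = 22, W = min = 22, p = 0.179807, fail to reject H0.


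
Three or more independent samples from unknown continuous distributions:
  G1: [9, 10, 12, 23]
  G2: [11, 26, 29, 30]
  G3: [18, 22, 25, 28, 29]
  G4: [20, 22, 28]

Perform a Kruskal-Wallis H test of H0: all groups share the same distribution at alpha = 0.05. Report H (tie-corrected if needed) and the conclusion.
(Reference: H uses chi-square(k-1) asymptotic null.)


Step 1: Combine all N = 16 observations and assign midranks.
sorted (value, group, rank): (9,G1,1), (10,G1,2), (11,G2,3), (12,G1,4), (18,G3,5), (20,G4,6), (22,G3,7.5), (22,G4,7.5), (23,G1,9), (25,G3,10), (26,G2,11), (28,G3,12.5), (28,G4,12.5), (29,G2,14.5), (29,G3,14.5), (30,G2,16)
Step 2: Sum ranks within each group.
R_1 = 16 (n_1 = 4)
R_2 = 44.5 (n_2 = 4)
R_3 = 49.5 (n_3 = 5)
R_4 = 26 (n_4 = 3)
Step 3: H = 12/(N(N+1)) * sum(R_i^2/n_i) - 3(N+1)
     = 12/(16*17) * (16^2/4 + 44.5^2/4 + 49.5^2/5 + 26^2/3) - 3*17
     = 0.044118 * 1274.45 - 51
     = 5.225551.
Step 4: Ties present; correction factor C = 1 - 18/(16^3 - 16) = 0.995588. Corrected H = 5.225551 / 0.995588 = 5.248708.
Step 5: Under H0, H ~ chi^2(3); p-value = 0.154466.
Step 6: alpha = 0.05. fail to reject H0.

H = 5.2487, df = 3, p = 0.154466, fail to reject H0.


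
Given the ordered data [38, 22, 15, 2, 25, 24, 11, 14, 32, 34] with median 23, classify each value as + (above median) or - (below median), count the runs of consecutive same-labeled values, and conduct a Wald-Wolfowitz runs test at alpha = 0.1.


Step 1: Compute median = 23; label A = above, B = below.
Labels in order: ABBBAABBAA  (n_A = 5, n_B = 5)
Step 2: Count runs R = 5.
Step 3: Under H0 (random ordering), E[R] = 2*n_A*n_B/(n_A+n_B) + 1 = 2*5*5/10 + 1 = 6.0000.
        Var[R] = 2*n_A*n_B*(2*n_A*n_B - n_A - n_B) / ((n_A+n_B)^2 * (n_A+n_B-1)) = 2000/900 = 2.2222.
        SD[R] = 1.4907.
Step 4: Continuity-corrected z = (R + 0.5 - E[R]) / SD[R] = (5 + 0.5 - 6.0000) / 1.4907 = -0.3354.
Step 5: Two-sided p-value via normal approximation = 2*(1 - Phi(|z|)) = 0.737316.
Step 6: alpha = 0.1. fail to reject H0.

R = 5, z = -0.3354, p = 0.737316, fail to reject H0.


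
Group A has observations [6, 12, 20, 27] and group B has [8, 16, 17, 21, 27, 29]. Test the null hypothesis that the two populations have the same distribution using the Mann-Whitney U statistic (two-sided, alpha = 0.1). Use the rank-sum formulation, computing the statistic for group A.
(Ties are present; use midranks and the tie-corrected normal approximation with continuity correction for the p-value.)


Step 1: Combine and sort all 10 observations; assign midranks.
sorted (value, group): (6,X), (8,Y), (12,X), (16,Y), (17,Y), (20,X), (21,Y), (27,X), (27,Y), (29,Y)
ranks: 6->1, 8->2, 12->3, 16->4, 17->5, 20->6, 21->7, 27->8.5, 27->8.5, 29->10
Step 2: Rank sum for X: R1 = 1 + 3 + 6 + 8.5 = 18.5.
Step 3: U_X = R1 - n1(n1+1)/2 = 18.5 - 4*5/2 = 18.5 - 10 = 8.5.
       U_Y = n1*n2 - U_X = 24 - 8.5 = 15.5.
Step 4: Ties are present, so use the tie-corrected normal approximation (with continuity correction) for the p-value.
Step 5: p-value = 0.521166; compare to alpha = 0.1. fail to reject H0.

U_X = 8.5, p = 0.521166, fail to reject H0 at alpha = 0.1.


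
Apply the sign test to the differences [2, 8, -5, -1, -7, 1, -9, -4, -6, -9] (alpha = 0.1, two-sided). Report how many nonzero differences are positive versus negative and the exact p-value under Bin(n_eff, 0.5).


Step 1: Discard zero differences. Original n = 10; n_eff = number of nonzero differences = 10.
Nonzero differences (with sign): +2, +8, -5, -1, -7, +1, -9, -4, -6, -9
Step 2: Count signs: positive = 3, negative = 7.
Step 3: Under H0: P(positive) = 0.5, so the number of positives S ~ Bin(10, 0.5).
Step 4: Two-sided exact p-value = sum of Bin(10,0.5) probabilities at or below the observed probability = 0.343750.
Step 5: alpha = 0.1. fail to reject H0.

n_eff = 10, pos = 3, neg = 7, p = 0.343750, fail to reject H0.


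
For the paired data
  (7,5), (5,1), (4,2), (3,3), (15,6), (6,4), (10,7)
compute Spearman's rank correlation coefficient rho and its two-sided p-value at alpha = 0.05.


Step 1: Rank x and y separately (midranks; no ties here).
rank(x): 7->5, 5->3, 4->2, 3->1, 15->7, 6->4, 10->6
rank(y): 5->5, 1->1, 2->2, 3->3, 6->6, 4->4, 7->7
Step 2: d_i = R_x(i) - R_y(i); compute d_i^2.
  (5-5)^2=0, (3-1)^2=4, (2-2)^2=0, (1-3)^2=4, (7-6)^2=1, (4-4)^2=0, (6-7)^2=1
sum(d^2) = 10.
Step 3: rho = 1 - 6*10 / (7*(7^2 - 1)) = 1 - 60/336 = 0.821429.
Step 4: Under H0, t = rho * sqrt((n-2)/(1-rho^2)) = 3.2206 ~ t(5).
Step 5: Two-sided p-value from the t-distribution with 5 df = 0.023449.
Step 6: alpha = 0.05. reject H0.

rho = 0.8214, p = 0.023449, reject H0 at alpha = 0.05.


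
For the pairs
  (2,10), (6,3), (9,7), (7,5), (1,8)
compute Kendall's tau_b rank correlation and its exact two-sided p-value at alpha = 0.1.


Step 1: Enumerate the 10 unordered pairs (i,j) with i<j and classify each by sign(x_j-x_i) * sign(y_j-y_i).
  (1,2):dx=+4,dy=-7->D; (1,3):dx=+7,dy=-3->D; (1,4):dx=+5,dy=-5->D; (1,5):dx=-1,dy=-2->C
  (2,3):dx=+3,dy=+4->C; (2,4):dx=+1,dy=+2->C; (2,5):dx=-5,dy=+5->D; (3,4):dx=-2,dy=-2->C
  (3,5):dx=-8,dy=+1->D; (4,5):dx=-6,dy=+3->D
Step 2: C = 4, D = 6, total pairs = 10.
Step 3: tau = (C - D)/(n(n-1)/2) = (4 - 6)/10 = -0.200000.
Step 4: Exact two-sided p-value (enumerate n! = 120 permutations of y under H0): p = 0.816667.
Step 5: alpha = 0.1. fail to reject H0.

tau_b = -0.2000 (C=4, D=6), p = 0.816667, fail to reject H0.


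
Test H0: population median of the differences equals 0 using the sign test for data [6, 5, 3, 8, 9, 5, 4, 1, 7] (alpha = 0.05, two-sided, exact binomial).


Step 1: Discard zero differences. Original n = 9; n_eff = number of nonzero differences = 9.
Nonzero differences (with sign): +6, +5, +3, +8, +9, +5, +4, +1, +7
Step 2: Count signs: positive = 9, negative = 0.
Step 3: Under H0: P(positive) = 0.5, so the number of positives S ~ Bin(9, 0.5).
Step 4: Two-sided exact p-value = sum of Bin(9,0.5) probabilities at or below the observed probability = 0.003906.
Step 5: alpha = 0.05. reject H0.

n_eff = 9, pos = 9, neg = 0, p = 0.003906, reject H0.


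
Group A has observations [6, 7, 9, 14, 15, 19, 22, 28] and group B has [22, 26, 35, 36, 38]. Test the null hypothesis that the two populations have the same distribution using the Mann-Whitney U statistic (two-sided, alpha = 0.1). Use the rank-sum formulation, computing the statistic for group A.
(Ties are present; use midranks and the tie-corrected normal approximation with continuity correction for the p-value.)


Step 1: Combine and sort all 13 observations; assign midranks.
sorted (value, group): (6,X), (7,X), (9,X), (14,X), (15,X), (19,X), (22,X), (22,Y), (26,Y), (28,X), (35,Y), (36,Y), (38,Y)
ranks: 6->1, 7->2, 9->3, 14->4, 15->5, 19->6, 22->7.5, 22->7.5, 26->9, 28->10, 35->11, 36->12, 38->13
Step 2: Rank sum for X: R1 = 1 + 2 + 3 + 4 + 5 + 6 + 7.5 + 10 = 38.5.
Step 3: U_X = R1 - n1(n1+1)/2 = 38.5 - 8*9/2 = 38.5 - 36 = 2.5.
       U_Y = n1*n2 - U_X = 40 - 2.5 = 37.5.
Step 4: Ties are present, so use the tie-corrected normal approximation (with continuity correction) for the p-value.
Step 5: p-value = 0.012704; compare to alpha = 0.1. reject H0.

U_X = 2.5, p = 0.012704, reject H0 at alpha = 0.1.


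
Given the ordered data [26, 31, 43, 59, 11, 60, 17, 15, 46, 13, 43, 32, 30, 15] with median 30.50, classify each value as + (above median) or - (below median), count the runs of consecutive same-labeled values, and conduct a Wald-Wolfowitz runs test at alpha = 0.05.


Step 1: Compute median = 30.50; label A = above, B = below.
Labels in order: BAAABABBABAABB  (n_A = 7, n_B = 7)
Step 2: Count runs R = 9.
Step 3: Under H0 (random ordering), E[R] = 2*n_A*n_B/(n_A+n_B) + 1 = 2*7*7/14 + 1 = 8.0000.
        Var[R] = 2*n_A*n_B*(2*n_A*n_B - n_A - n_B) / ((n_A+n_B)^2 * (n_A+n_B-1)) = 8232/2548 = 3.2308.
        SD[R] = 1.7974.
Step 4: Continuity-corrected z = (R - 0.5 - E[R]) / SD[R] = (9 - 0.5 - 8.0000) / 1.7974 = 0.2782.
Step 5: Two-sided p-value via normal approximation = 2*(1 - Phi(|z|)) = 0.780879.
Step 6: alpha = 0.05. fail to reject H0.

R = 9, z = 0.2782, p = 0.780879, fail to reject H0.


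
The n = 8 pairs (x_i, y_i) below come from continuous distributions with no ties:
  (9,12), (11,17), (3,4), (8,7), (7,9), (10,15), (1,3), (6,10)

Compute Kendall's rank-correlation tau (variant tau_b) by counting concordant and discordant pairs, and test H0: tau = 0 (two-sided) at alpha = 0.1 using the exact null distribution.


Step 1: Enumerate the 28 unordered pairs (i,j) with i<j and classify each by sign(x_j-x_i) * sign(y_j-y_i).
  (1,2):dx=+2,dy=+5->C; (1,3):dx=-6,dy=-8->C; (1,4):dx=-1,dy=-5->C; (1,5):dx=-2,dy=-3->C
  (1,6):dx=+1,dy=+3->C; (1,7):dx=-8,dy=-9->C; (1,8):dx=-3,dy=-2->C; (2,3):dx=-8,dy=-13->C
  (2,4):dx=-3,dy=-10->C; (2,5):dx=-4,dy=-8->C; (2,6):dx=-1,dy=-2->C; (2,7):dx=-10,dy=-14->C
  (2,8):dx=-5,dy=-7->C; (3,4):dx=+5,dy=+3->C; (3,5):dx=+4,dy=+5->C; (3,6):dx=+7,dy=+11->C
  (3,7):dx=-2,dy=-1->C; (3,8):dx=+3,dy=+6->C; (4,5):dx=-1,dy=+2->D; (4,6):dx=+2,dy=+8->C
  (4,7):dx=-7,dy=-4->C; (4,8):dx=-2,dy=+3->D; (5,6):dx=+3,dy=+6->C; (5,7):dx=-6,dy=-6->C
  (5,8):dx=-1,dy=+1->D; (6,7):dx=-9,dy=-12->C; (6,8):dx=-4,dy=-5->C; (7,8):dx=+5,dy=+7->C
Step 2: C = 25, D = 3, total pairs = 28.
Step 3: tau = (C - D)/(n(n-1)/2) = (25 - 3)/28 = 0.785714.
Step 4: Exact two-sided p-value (enumerate n! = 40320 permutations of y under H0): p = 0.005506.
Step 5: alpha = 0.1. reject H0.

tau_b = 0.7857 (C=25, D=3), p = 0.005506, reject H0.


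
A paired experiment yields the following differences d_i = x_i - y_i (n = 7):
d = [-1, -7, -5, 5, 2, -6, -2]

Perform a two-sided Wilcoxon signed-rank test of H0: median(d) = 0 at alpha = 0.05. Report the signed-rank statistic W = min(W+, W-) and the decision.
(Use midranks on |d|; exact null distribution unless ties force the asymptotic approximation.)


Step 1: Drop any zero differences (none here) and take |d_i|.
|d| = [1, 7, 5, 5, 2, 6, 2]
Step 2: Midrank |d_i| (ties get averaged ranks).
ranks: |1|->1, |7|->7, |5|->4.5, |5|->4.5, |2|->2.5, |6|->6, |2|->2.5
Step 3: Attach original signs; sum ranks with positive sign and with negative sign.
W+ = 4.5 + 2.5 = 7
W- = 1 + 7 + 4.5 + 6 + 2.5 = 21
(Check: W+ + W- = 28 should equal n(n+1)/2 = 28.)
Step 4: Test statistic W = min(W+, W-) = 7.
Step 5: Ties in |d|, so use the tie-corrected normal approximation.
        E[W] = n(n+1)/4 = 7*8/4 = 14.
        Tie groups: |d|=2 (t=2), |d|=5 (t=2); sum(t^3 - t) = 12.
        Var[W] = n(n+1)(2n+1)/24 - sum(t^3-t)/48 = 840/24 - 12/48 = 34.75.
        z = (W - E[W]) / sqrt(Var[W]) = (7 - 14) / 5.8949 = -1.1875.
        Two-sided p = 2*Phi(z) = 0.235044.
Step 6: alpha = 0.05. fail to reject H0.

W+ = 7, W- = 21, W = min = 7, p = 0.235044, fail to reject H0.


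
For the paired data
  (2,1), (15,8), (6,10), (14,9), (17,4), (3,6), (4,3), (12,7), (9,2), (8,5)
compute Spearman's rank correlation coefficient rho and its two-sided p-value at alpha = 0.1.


Step 1: Rank x and y separately (midranks; no ties here).
rank(x): 2->1, 15->9, 6->4, 14->8, 17->10, 3->2, 4->3, 12->7, 9->6, 8->5
rank(y): 1->1, 8->8, 10->10, 9->9, 4->4, 6->6, 3->3, 7->7, 2->2, 5->5
Step 2: d_i = R_x(i) - R_y(i); compute d_i^2.
  (1-1)^2=0, (9-8)^2=1, (4-10)^2=36, (8-9)^2=1, (10-4)^2=36, (2-6)^2=16, (3-3)^2=0, (7-7)^2=0, (6-2)^2=16, (5-5)^2=0
sum(d^2) = 106.
Step 3: rho = 1 - 6*106 / (10*(10^2 - 1)) = 1 - 636/990 = 0.357576.
Step 4: Under H0, t = rho * sqrt((n-2)/(1-rho^2)) = 1.0830 ~ t(8).
Step 5: Two-sided p-value from the t-distribution with 8 df = 0.310376.
Step 6: alpha = 0.1. fail to reject H0.

rho = 0.3576, p = 0.310376, fail to reject H0 at alpha = 0.1.


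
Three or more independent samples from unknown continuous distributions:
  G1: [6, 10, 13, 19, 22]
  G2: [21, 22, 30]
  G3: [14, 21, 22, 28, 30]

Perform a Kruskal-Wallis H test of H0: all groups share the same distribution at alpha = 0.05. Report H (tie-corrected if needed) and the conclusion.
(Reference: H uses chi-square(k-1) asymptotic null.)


Step 1: Combine all N = 13 observations and assign midranks.
sorted (value, group, rank): (6,G1,1), (10,G1,2), (13,G1,3), (14,G3,4), (19,G1,5), (21,G2,6.5), (21,G3,6.5), (22,G1,9), (22,G2,9), (22,G3,9), (28,G3,11), (30,G2,12.5), (30,G3,12.5)
Step 2: Sum ranks within each group.
R_1 = 20 (n_1 = 5)
R_2 = 28 (n_2 = 3)
R_3 = 43 (n_3 = 5)
Step 3: H = 12/(N(N+1)) * sum(R_i^2/n_i) - 3(N+1)
     = 12/(13*14) * (20^2/5 + 28^2/3 + 43^2/5) - 3*14
     = 0.065934 * 711.133 - 42
     = 4.887912.
Step 4: Ties present; correction factor C = 1 - 36/(13^3 - 13) = 0.983516. Corrected H = 4.887912 / 0.983516 = 4.969832.
Step 5: Under H0, H ~ chi^2(2); p-value = 0.083333.
Step 6: alpha = 0.05. fail to reject H0.

H = 4.9698, df = 2, p = 0.083333, fail to reject H0.


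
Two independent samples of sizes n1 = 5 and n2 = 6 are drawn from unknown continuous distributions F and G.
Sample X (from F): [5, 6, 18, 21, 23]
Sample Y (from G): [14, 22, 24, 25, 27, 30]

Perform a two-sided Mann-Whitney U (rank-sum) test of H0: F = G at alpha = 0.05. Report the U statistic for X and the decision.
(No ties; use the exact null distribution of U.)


Step 1: Combine and sort all 11 observations; assign midranks.
sorted (value, group): (5,X), (6,X), (14,Y), (18,X), (21,X), (22,Y), (23,X), (24,Y), (25,Y), (27,Y), (30,Y)
ranks: 5->1, 6->2, 14->3, 18->4, 21->5, 22->6, 23->7, 24->8, 25->9, 27->10, 30->11
Step 2: Rank sum for X: R1 = 1 + 2 + 4 + 5 + 7 = 19.
Step 3: U_X = R1 - n1(n1+1)/2 = 19 - 5*6/2 = 19 - 15 = 4.
       U_Y = n1*n2 - U_X = 30 - 4 = 26.
Step 4: No ties, so the exact null distribution of U (based on enumerating the C(11,5) = 462 equally likely rank assignments) gives the two-sided p-value.
Step 5: p-value = 0.051948; compare to alpha = 0.05. fail to reject H0.

U_X = 4, p = 0.051948, fail to reject H0 at alpha = 0.05.


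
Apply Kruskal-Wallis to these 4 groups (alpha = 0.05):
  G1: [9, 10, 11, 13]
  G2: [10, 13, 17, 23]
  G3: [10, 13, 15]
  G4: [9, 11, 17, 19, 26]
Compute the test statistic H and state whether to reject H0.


Step 1: Combine all N = 16 observations and assign midranks.
sorted (value, group, rank): (9,G1,1.5), (9,G4,1.5), (10,G1,4), (10,G2,4), (10,G3,4), (11,G1,6.5), (11,G4,6.5), (13,G1,9), (13,G2,9), (13,G3,9), (15,G3,11), (17,G2,12.5), (17,G4,12.5), (19,G4,14), (23,G2,15), (26,G4,16)
Step 2: Sum ranks within each group.
R_1 = 21 (n_1 = 4)
R_2 = 40.5 (n_2 = 4)
R_3 = 24 (n_3 = 3)
R_4 = 50.5 (n_4 = 5)
Step 3: H = 12/(N(N+1)) * sum(R_i^2/n_i) - 3(N+1)
     = 12/(16*17) * (21^2/4 + 40.5^2/4 + 24^2/3 + 50.5^2/5) - 3*17
     = 0.044118 * 1222.36 - 51
     = 2.927757.
Step 4: Ties present; correction factor C = 1 - 66/(16^3 - 16) = 0.983824. Corrected H = 2.927757 / 0.983824 = 2.975897.
Step 5: Under H0, H ~ chi^2(3); p-value = 0.395356.
Step 6: alpha = 0.05. fail to reject H0.

H = 2.9759, df = 3, p = 0.395356, fail to reject H0.


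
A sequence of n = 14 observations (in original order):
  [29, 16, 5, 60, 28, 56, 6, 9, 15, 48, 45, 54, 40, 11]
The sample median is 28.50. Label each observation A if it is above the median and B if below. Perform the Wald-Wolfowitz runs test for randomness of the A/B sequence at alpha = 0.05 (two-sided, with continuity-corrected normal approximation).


Step 1: Compute median = 28.50; label A = above, B = below.
Labels in order: ABBABABBBAAAAB  (n_A = 7, n_B = 7)
Step 2: Count runs R = 8.
Step 3: Under H0 (random ordering), E[R] = 2*n_A*n_B/(n_A+n_B) + 1 = 2*7*7/14 + 1 = 8.0000.
        Var[R] = 2*n_A*n_B*(2*n_A*n_B - n_A - n_B) / ((n_A+n_B)^2 * (n_A+n_B-1)) = 8232/2548 = 3.2308.
        SD[R] = 1.7974.
Step 4: R = E[R], so z = 0 with no continuity correction.
Step 5: Two-sided p-value via normal approximation = 2*(1 - Phi(|z|)) = 1.000000.
Step 6: alpha = 0.05. fail to reject H0.

R = 8, z = 0.0000, p = 1.000000, fail to reject H0.


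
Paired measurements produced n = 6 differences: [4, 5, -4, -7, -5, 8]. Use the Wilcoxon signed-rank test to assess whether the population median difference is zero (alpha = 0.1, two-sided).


Step 1: Drop any zero differences (none here) and take |d_i|.
|d| = [4, 5, 4, 7, 5, 8]
Step 2: Midrank |d_i| (ties get averaged ranks).
ranks: |4|->1.5, |5|->3.5, |4|->1.5, |7|->5, |5|->3.5, |8|->6
Step 3: Attach original signs; sum ranks with positive sign and with negative sign.
W+ = 1.5 + 3.5 + 6 = 11
W- = 1.5 + 5 + 3.5 = 10
(Check: W+ + W- = 21 should equal n(n+1)/2 = 21.)
Step 4: Test statistic W = min(W+, W-) = 10.
Step 5: Ties in |d|, so use the tie-corrected normal approximation.
        E[W] = n(n+1)/4 = 6*7/4 = 10.5.
        Tie groups: |d|=4 (t=2), |d|=5 (t=2); sum(t^3 - t) = 12.
        Var[W] = n(n+1)(2n+1)/24 - sum(t^3-t)/48 = 546/24 - 12/48 = 22.5.
        z = (W - E[W]) / sqrt(Var[W]) = (10 - 10.5) / 4.7434 = -0.1054.
        Two-sided p = 2*Phi(z) = 0.916051.
Step 6: alpha = 0.1. fail to reject H0.

W+ = 11, W- = 10, W = min = 10, p = 0.916051, fail to reject H0.


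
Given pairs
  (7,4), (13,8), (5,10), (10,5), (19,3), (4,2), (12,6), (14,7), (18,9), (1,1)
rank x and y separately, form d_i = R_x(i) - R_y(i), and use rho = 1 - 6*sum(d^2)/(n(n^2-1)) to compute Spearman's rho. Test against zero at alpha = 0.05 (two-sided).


Step 1: Rank x and y separately (midranks; no ties here).
rank(x): 7->4, 13->7, 5->3, 10->5, 19->10, 4->2, 12->6, 14->8, 18->9, 1->1
rank(y): 4->4, 8->8, 10->10, 5->5, 3->3, 2->2, 6->6, 7->7, 9->9, 1->1
Step 2: d_i = R_x(i) - R_y(i); compute d_i^2.
  (4-4)^2=0, (7-8)^2=1, (3-10)^2=49, (5-5)^2=0, (10-3)^2=49, (2-2)^2=0, (6-6)^2=0, (8-7)^2=1, (9-9)^2=0, (1-1)^2=0
sum(d^2) = 100.
Step 3: rho = 1 - 6*100 / (10*(10^2 - 1)) = 1 - 600/990 = 0.393939.
Step 4: Under H0, t = rho * sqrt((n-2)/(1-rho^2)) = 1.2123 ~ t(8).
Step 5: Two-sided p-value from the t-distribution with 8 df = 0.259998.
Step 6: alpha = 0.05. fail to reject H0.

rho = 0.3939, p = 0.259998, fail to reject H0 at alpha = 0.05.


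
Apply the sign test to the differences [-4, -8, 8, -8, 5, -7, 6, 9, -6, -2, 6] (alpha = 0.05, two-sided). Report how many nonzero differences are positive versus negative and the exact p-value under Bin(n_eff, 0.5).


Step 1: Discard zero differences. Original n = 11; n_eff = number of nonzero differences = 11.
Nonzero differences (with sign): -4, -8, +8, -8, +5, -7, +6, +9, -6, -2, +6
Step 2: Count signs: positive = 5, negative = 6.
Step 3: Under H0: P(positive) = 0.5, so the number of positives S ~ Bin(11, 0.5).
Step 4: Two-sided exact p-value = sum of Bin(11,0.5) probabilities at or below the observed probability = 1.000000.
Step 5: alpha = 0.05. fail to reject H0.

n_eff = 11, pos = 5, neg = 6, p = 1.000000, fail to reject H0.


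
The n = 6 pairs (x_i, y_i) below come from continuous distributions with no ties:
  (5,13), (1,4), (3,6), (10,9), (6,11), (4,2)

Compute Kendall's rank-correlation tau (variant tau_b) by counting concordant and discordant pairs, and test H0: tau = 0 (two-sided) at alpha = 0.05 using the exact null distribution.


Step 1: Enumerate the 15 unordered pairs (i,j) with i<j and classify each by sign(x_j-x_i) * sign(y_j-y_i).
  (1,2):dx=-4,dy=-9->C; (1,3):dx=-2,dy=-7->C; (1,4):dx=+5,dy=-4->D; (1,5):dx=+1,dy=-2->D
  (1,6):dx=-1,dy=-11->C; (2,3):dx=+2,dy=+2->C; (2,4):dx=+9,dy=+5->C; (2,5):dx=+5,dy=+7->C
  (2,6):dx=+3,dy=-2->D; (3,4):dx=+7,dy=+3->C; (3,5):dx=+3,dy=+5->C; (3,6):dx=+1,dy=-4->D
  (4,5):dx=-4,dy=+2->D; (4,6):dx=-6,dy=-7->C; (5,6):dx=-2,dy=-9->C
Step 2: C = 10, D = 5, total pairs = 15.
Step 3: tau = (C - D)/(n(n-1)/2) = (10 - 5)/15 = 0.333333.
Step 4: Exact two-sided p-value (enumerate n! = 720 permutations of y under H0): p = 0.469444.
Step 5: alpha = 0.05. fail to reject H0.

tau_b = 0.3333 (C=10, D=5), p = 0.469444, fail to reject H0.


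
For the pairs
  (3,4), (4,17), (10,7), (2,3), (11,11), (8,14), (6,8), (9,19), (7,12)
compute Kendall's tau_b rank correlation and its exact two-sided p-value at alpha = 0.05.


Step 1: Enumerate the 36 unordered pairs (i,j) with i<j and classify each by sign(x_j-x_i) * sign(y_j-y_i).
  (1,2):dx=+1,dy=+13->C; (1,3):dx=+7,dy=+3->C; (1,4):dx=-1,dy=-1->C; (1,5):dx=+8,dy=+7->C
  (1,6):dx=+5,dy=+10->C; (1,7):dx=+3,dy=+4->C; (1,8):dx=+6,dy=+15->C; (1,9):dx=+4,dy=+8->C
  (2,3):dx=+6,dy=-10->D; (2,4):dx=-2,dy=-14->C; (2,5):dx=+7,dy=-6->D; (2,6):dx=+4,dy=-3->D
  (2,7):dx=+2,dy=-9->D; (2,8):dx=+5,dy=+2->C; (2,9):dx=+3,dy=-5->D; (3,4):dx=-8,dy=-4->C
  (3,5):dx=+1,dy=+4->C; (3,6):dx=-2,dy=+7->D; (3,7):dx=-4,dy=+1->D; (3,8):dx=-1,dy=+12->D
  (3,9):dx=-3,dy=+5->D; (4,5):dx=+9,dy=+8->C; (4,6):dx=+6,dy=+11->C; (4,7):dx=+4,dy=+5->C
  (4,8):dx=+7,dy=+16->C; (4,9):dx=+5,dy=+9->C; (5,6):dx=-3,dy=+3->D; (5,7):dx=-5,dy=-3->C
  (5,8):dx=-2,dy=+8->D; (5,9):dx=-4,dy=+1->D; (6,7):dx=-2,dy=-6->C; (6,8):dx=+1,dy=+5->C
  (6,9):dx=-1,dy=-2->C; (7,8):dx=+3,dy=+11->C; (7,9):dx=+1,dy=+4->C; (8,9):dx=-2,dy=-7->C
Step 2: C = 24, D = 12, total pairs = 36.
Step 3: tau = (C - D)/(n(n-1)/2) = (24 - 12)/36 = 0.333333.
Step 4: Exact two-sided p-value (enumerate n! = 362880 permutations of y under H0): p = 0.259518.
Step 5: alpha = 0.05. fail to reject H0.

tau_b = 0.3333 (C=24, D=12), p = 0.259518, fail to reject H0.


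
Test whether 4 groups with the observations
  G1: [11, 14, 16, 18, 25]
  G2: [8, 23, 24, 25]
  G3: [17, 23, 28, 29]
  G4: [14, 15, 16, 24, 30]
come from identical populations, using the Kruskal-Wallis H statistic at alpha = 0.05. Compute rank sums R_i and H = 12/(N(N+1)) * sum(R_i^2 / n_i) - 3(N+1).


Step 1: Combine all N = 18 observations and assign midranks.
sorted (value, group, rank): (8,G2,1), (11,G1,2), (14,G1,3.5), (14,G4,3.5), (15,G4,5), (16,G1,6.5), (16,G4,6.5), (17,G3,8), (18,G1,9), (23,G2,10.5), (23,G3,10.5), (24,G2,12.5), (24,G4,12.5), (25,G1,14.5), (25,G2,14.5), (28,G3,16), (29,G3,17), (30,G4,18)
Step 2: Sum ranks within each group.
R_1 = 35.5 (n_1 = 5)
R_2 = 38.5 (n_2 = 4)
R_3 = 51.5 (n_3 = 4)
R_4 = 45.5 (n_4 = 5)
Step 3: H = 12/(N(N+1)) * sum(R_i^2/n_i) - 3(N+1)
     = 12/(18*19) * (35.5^2/5 + 38.5^2/4 + 51.5^2/4 + 45.5^2/5) - 3*19
     = 0.035088 * 1699.72 - 57
     = 2.639474.
Step 4: Ties present; correction factor C = 1 - 30/(18^3 - 18) = 0.994840. Corrected H = 2.639474 / 0.994840 = 2.653164.
Step 5: Under H0, H ~ chi^2(3); p-value = 0.448245.
Step 6: alpha = 0.05. fail to reject H0.

H = 2.6532, df = 3, p = 0.448245, fail to reject H0.


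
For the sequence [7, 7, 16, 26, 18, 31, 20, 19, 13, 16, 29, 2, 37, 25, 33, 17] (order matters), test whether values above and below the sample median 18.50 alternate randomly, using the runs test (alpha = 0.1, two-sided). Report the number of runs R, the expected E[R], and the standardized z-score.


Step 1: Compute median = 18.50; label A = above, B = below.
Labels in order: BBBABAAABBABAAAB  (n_A = 8, n_B = 8)
Step 2: Count runs R = 9.
Step 3: Under H0 (random ordering), E[R] = 2*n_A*n_B/(n_A+n_B) + 1 = 2*8*8/16 + 1 = 9.0000.
        Var[R] = 2*n_A*n_B*(2*n_A*n_B - n_A - n_B) / ((n_A+n_B)^2 * (n_A+n_B-1)) = 14336/3840 = 3.7333.
        SD[R] = 1.9322.
Step 4: R = E[R], so z = 0 with no continuity correction.
Step 5: Two-sided p-value via normal approximation = 2*(1 - Phi(|z|)) = 1.000000.
Step 6: alpha = 0.1. fail to reject H0.

R = 9, z = 0.0000, p = 1.000000, fail to reject H0.


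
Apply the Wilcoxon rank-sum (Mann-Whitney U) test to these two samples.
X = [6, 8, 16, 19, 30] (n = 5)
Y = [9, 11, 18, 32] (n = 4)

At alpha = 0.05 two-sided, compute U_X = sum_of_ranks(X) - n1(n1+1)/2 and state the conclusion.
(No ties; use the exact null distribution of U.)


Step 1: Combine and sort all 9 observations; assign midranks.
sorted (value, group): (6,X), (8,X), (9,Y), (11,Y), (16,X), (18,Y), (19,X), (30,X), (32,Y)
ranks: 6->1, 8->2, 9->3, 11->4, 16->5, 18->6, 19->7, 30->8, 32->9
Step 2: Rank sum for X: R1 = 1 + 2 + 5 + 7 + 8 = 23.
Step 3: U_X = R1 - n1(n1+1)/2 = 23 - 5*6/2 = 23 - 15 = 8.
       U_Y = n1*n2 - U_X = 20 - 8 = 12.
Step 4: No ties, so the exact null distribution of U (based on enumerating the C(9,5) = 126 equally likely rank assignments) gives the two-sided p-value.
Step 5: p-value = 0.730159; compare to alpha = 0.05. fail to reject H0.

U_X = 8, p = 0.730159, fail to reject H0 at alpha = 0.05.


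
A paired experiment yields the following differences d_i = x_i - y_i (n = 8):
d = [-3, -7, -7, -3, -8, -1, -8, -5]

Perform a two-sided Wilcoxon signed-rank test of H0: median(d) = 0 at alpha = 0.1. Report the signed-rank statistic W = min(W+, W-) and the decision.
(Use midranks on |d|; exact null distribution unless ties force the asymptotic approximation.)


Step 1: Drop any zero differences (none here) and take |d_i|.
|d| = [3, 7, 7, 3, 8, 1, 8, 5]
Step 2: Midrank |d_i| (ties get averaged ranks).
ranks: |3|->2.5, |7|->5.5, |7|->5.5, |3|->2.5, |8|->7.5, |1|->1, |8|->7.5, |5|->4
Step 3: Attach original signs; sum ranks with positive sign and with negative sign.
W+ = 0 = 0
W- = 2.5 + 5.5 + 5.5 + 2.5 + 7.5 + 1 + 7.5 + 4 = 36
(Check: W+ + W- = 36 should equal n(n+1)/2 = 36.)
Step 4: Test statistic W = min(W+, W-) = 0.
Step 5: Ties in |d|, so use the tie-corrected normal approximation.
        E[W] = n(n+1)/4 = 8*9/4 = 18.
        Tie groups: |d|=3 (t=2), |d|=7 (t=2), |d|=8 (t=2); sum(t^3 - t) = 18.
        Var[W] = n(n+1)(2n+1)/24 - sum(t^3-t)/48 = 1224/24 - 18/48 = 50.625.
        z = (W - E[W]) / sqrt(Var[W]) = (0 - 18) / 7.1151 = -2.5298.
        Two-sided p = 2*Phi(z) = 0.011412.
Step 6: alpha = 0.1. reject H0.

W+ = 0, W- = 36, W = min = 0, p = 0.011412, reject H0.


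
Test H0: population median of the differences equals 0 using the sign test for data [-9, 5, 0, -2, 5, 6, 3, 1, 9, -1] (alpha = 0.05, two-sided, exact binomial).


Step 1: Discard zero differences. Original n = 10; n_eff = number of nonzero differences = 9.
Nonzero differences (with sign): -9, +5, -2, +5, +6, +3, +1, +9, -1
Step 2: Count signs: positive = 6, negative = 3.
Step 3: Under H0: P(positive) = 0.5, so the number of positives S ~ Bin(9, 0.5).
Step 4: Two-sided exact p-value = sum of Bin(9,0.5) probabilities at or below the observed probability = 0.507812.
Step 5: alpha = 0.05. fail to reject H0.

n_eff = 9, pos = 6, neg = 3, p = 0.507812, fail to reject H0.


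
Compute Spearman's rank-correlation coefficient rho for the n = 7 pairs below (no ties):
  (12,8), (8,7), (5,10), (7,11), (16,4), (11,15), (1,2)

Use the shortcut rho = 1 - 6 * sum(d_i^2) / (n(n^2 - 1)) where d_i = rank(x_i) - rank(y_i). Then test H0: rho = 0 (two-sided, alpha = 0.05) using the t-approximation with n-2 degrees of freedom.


Step 1: Rank x and y separately (midranks; no ties here).
rank(x): 12->6, 8->4, 5->2, 7->3, 16->7, 11->5, 1->1
rank(y): 8->4, 7->3, 10->5, 11->6, 4->2, 15->7, 2->1
Step 2: d_i = R_x(i) - R_y(i); compute d_i^2.
  (6-4)^2=4, (4-3)^2=1, (2-5)^2=9, (3-6)^2=9, (7-2)^2=25, (5-7)^2=4, (1-1)^2=0
sum(d^2) = 52.
Step 3: rho = 1 - 6*52 / (7*(7^2 - 1)) = 1 - 312/336 = 0.071429.
Step 4: Under H0, t = rho * sqrt((n-2)/(1-rho^2)) = 0.1601 ~ t(5).
Step 5: Two-sided p-value from the t-distribution with 5 df = 0.879048.
Step 6: alpha = 0.05. fail to reject H0.

rho = 0.0714, p = 0.879048, fail to reject H0 at alpha = 0.05.


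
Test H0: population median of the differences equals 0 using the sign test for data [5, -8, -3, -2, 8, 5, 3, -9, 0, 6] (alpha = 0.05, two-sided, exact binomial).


Step 1: Discard zero differences. Original n = 10; n_eff = number of nonzero differences = 9.
Nonzero differences (with sign): +5, -8, -3, -2, +8, +5, +3, -9, +6
Step 2: Count signs: positive = 5, negative = 4.
Step 3: Under H0: P(positive) = 0.5, so the number of positives S ~ Bin(9, 0.5).
Step 4: Two-sided exact p-value = sum of Bin(9,0.5) probabilities at or below the observed probability = 1.000000.
Step 5: alpha = 0.05. fail to reject H0.

n_eff = 9, pos = 5, neg = 4, p = 1.000000, fail to reject H0.


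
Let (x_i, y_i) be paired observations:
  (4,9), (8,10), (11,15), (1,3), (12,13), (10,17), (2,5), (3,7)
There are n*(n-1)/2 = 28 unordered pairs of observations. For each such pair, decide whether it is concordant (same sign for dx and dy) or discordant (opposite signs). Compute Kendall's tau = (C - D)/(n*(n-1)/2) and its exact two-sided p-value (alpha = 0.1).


Step 1: Enumerate the 28 unordered pairs (i,j) with i<j and classify each by sign(x_j-x_i) * sign(y_j-y_i).
  (1,2):dx=+4,dy=+1->C; (1,3):dx=+7,dy=+6->C; (1,4):dx=-3,dy=-6->C; (1,5):dx=+8,dy=+4->C
  (1,6):dx=+6,dy=+8->C; (1,7):dx=-2,dy=-4->C; (1,8):dx=-1,dy=-2->C; (2,3):dx=+3,dy=+5->C
  (2,4):dx=-7,dy=-7->C; (2,5):dx=+4,dy=+3->C; (2,6):dx=+2,dy=+7->C; (2,7):dx=-6,dy=-5->C
  (2,8):dx=-5,dy=-3->C; (3,4):dx=-10,dy=-12->C; (3,5):dx=+1,dy=-2->D; (3,6):dx=-1,dy=+2->D
  (3,7):dx=-9,dy=-10->C; (3,8):dx=-8,dy=-8->C; (4,5):dx=+11,dy=+10->C; (4,6):dx=+9,dy=+14->C
  (4,7):dx=+1,dy=+2->C; (4,8):dx=+2,dy=+4->C; (5,6):dx=-2,dy=+4->D; (5,7):dx=-10,dy=-8->C
  (5,8):dx=-9,dy=-6->C; (6,7):dx=-8,dy=-12->C; (6,8):dx=-7,dy=-10->C; (7,8):dx=+1,dy=+2->C
Step 2: C = 25, D = 3, total pairs = 28.
Step 3: tau = (C - D)/(n(n-1)/2) = (25 - 3)/28 = 0.785714.
Step 4: Exact two-sided p-value (enumerate n! = 40320 permutations of y under H0): p = 0.005506.
Step 5: alpha = 0.1. reject H0.

tau_b = 0.7857 (C=25, D=3), p = 0.005506, reject H0.


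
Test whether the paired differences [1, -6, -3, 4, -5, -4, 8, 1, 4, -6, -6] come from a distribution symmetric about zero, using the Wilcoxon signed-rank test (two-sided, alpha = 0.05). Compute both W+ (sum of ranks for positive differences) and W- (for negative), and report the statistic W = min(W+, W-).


Step 1: Drop any zero differences (none here) and take |d_i|.
|d| = [1, 6, 3, 4, 5, 4, 8, 1, 4, 6, 6]
Step 2: Midrank |d_i| (ties get averaged ranks).
ranks: |1|->1.5, |6|->9, |3|->3, |4|->5, |5|->7, |4|->5, |8|->11, |1|->1.5, |4|->5, |6|->9, |6|->9
Step 3: Attach original signs; sum ranks with positive sign and with negative sign.
W+ = 1.5 + 5 + 11 + 1.5 + 5 = 24
W- = 9 + 3 + 7 + 5 + 9 + 9 = 42
(Check: W+ + W- = 66 should equal n(n+1)/2 = 66.)
Step 4: Test statistic W = min(W+, W-) = 24.
Step 5: Ties in |d|, so use the tie-corrected normal approximation.
        E[W] = n(n+1)/4 = 11*12/4 = 33.
        Tie groups: |d|=1 (t=2), |d|=4 (t=3), |d|=6 (t=3); sum(t^3 - t) = 54.
        Var[W] = n(n+1)(2n+1)/24 - sum(t^3-t)/48 = 3036/24 - 54/48 = 125.375.
        z = (W - E[W]) / sqrt(Var[W]) = (24 - 33) / 11.1971 = -0.8038.
        Two-sided p = 2*Phi(z) = 0.421524.
Step 6: alpha = 0.05. fail to reject H0.

W+ = 24, W- = 42, W = min = 24, p = 0.421524, fail to reject H0.


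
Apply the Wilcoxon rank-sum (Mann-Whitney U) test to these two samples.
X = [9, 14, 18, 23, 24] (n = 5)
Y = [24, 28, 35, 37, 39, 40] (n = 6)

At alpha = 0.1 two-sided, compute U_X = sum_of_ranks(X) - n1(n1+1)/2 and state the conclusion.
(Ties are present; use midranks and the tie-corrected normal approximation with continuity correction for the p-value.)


Step 1: Combine and sort all 11 observations; assign midranks.
sorted (value, group): (9,X), (14,X), (18,X), (23,X), (24,X), (24,Y), (28,Y), (35,Y), (37,Y), (39,Y), (40,Y)
ranks: 9->1, 14->2, 18->3, 23->4, 24->5.5, 24->5.5, 28->7, 35->8, 37->9, 39->10, 40->11
Step 2: Rank sum for X: R1 = 1 + 2 + 3 + 4 + 5.5 = 15.5.
Step 3: U_X = R1 - n1(n1+1)/2 = 15.5 - 5*6/2 = 15.5 - 15 = 0.5.
       U_Y = n1*n2 - U_X = 30 - 0.5 = 29.5.
Step 4: Ties are present, so use the tie-corrected normal approximation (with continuity correction) for the p-value.
Step 5: p-value = 0.010411; compare to alpha = 0.1. reject H0.

U_X = 0.5, p = 0.010411, reject H0 at alpha = 0.1.


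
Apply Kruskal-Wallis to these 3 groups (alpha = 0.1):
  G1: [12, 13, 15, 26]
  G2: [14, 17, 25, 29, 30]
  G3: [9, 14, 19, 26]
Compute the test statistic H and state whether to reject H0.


Step 1: Combine all N = 13 observations and assign midranks.
sorted (value, group, rank): (9,G3,1), (12,G1,2), (13,G1,3), (14,G2,4.5), (14,G3,4.5), (15,G1,6), (17,G2,7), (19,G3,8), (25,G2,9), (26,G1,10.5), (26,G3,10.5), (29,G2,12), (30,G2,13)
Step 2: Sum ranks within each group.
R_1 = 21.5 (n_1 = 4)
R_2 = 45.5 (n_2 = 5)
R_3 = 24 (n_3 = 4)
Step 3: H = 12/(N(N+1)) * sum(R_i^2/n_i) - 3(N+1)
     = 12/(13*14) * (21.5^2/4 + 45.5^2/5 + 24^2/4) - 3*14
     = 0.065934 * 673.612 - 42
     = 2.414011.
Step 4: Ties present; correction factor C = 1 - 12/(13^3 - 13) = 0.994505. Corrected H = 2.414011 / 0.994505 = 2.427348.
Step 5: Under H0, H ~ chi^2(2); p-value = 0.297104.
Step 6: alpha = 0.1. fail to reject H0.

H = 2.4273, df = 2, p = 0.297104, fail to reject H0.


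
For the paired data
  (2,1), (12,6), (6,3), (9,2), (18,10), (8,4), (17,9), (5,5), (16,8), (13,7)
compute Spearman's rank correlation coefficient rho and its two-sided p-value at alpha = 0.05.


Step 1: Rank x and y separately (midranks; no ties here).
rank(x): 2->1, 12->6, 6->3, 9->5, 18->10, 8->4, 17->9, 5->2, 16->8, 13->7
rank(y): 1->1, 6->6, 3->3, 2->2, 10->10, 4->4, 9->9, 5->5, 8->8, 7->7
Step 2: d_i = R_x(i) - R_y(i); compute d_i^2.
  (1-1)^2=0, (6-6)^2=0, (3-3)^2=0, (5-2)^2=9, (10-10)^2=0, (4-4)^2=0, (9-9)^2=0, (2-5)^2=9, (8-8)^2=0, (7-7)^2=0
sum(d^2) = 18.
Step 3: rho = 1 - 6*18 / (10*(10^2 - 1)) = 1 - 108/990 = 0.890909.
Step 4: Under H0, t = rho * sqrt((n-2)/(1-rho^2)) = 5.5482 ~ t(8).
Step 5: Two-sided p-value from the t-distribution with 8 df = 0.000542.
Step 6: alpha = 0.05. reject H0.

rho = 0.8909, p = 0.000542, reject H0 at alpha = 0.05.
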